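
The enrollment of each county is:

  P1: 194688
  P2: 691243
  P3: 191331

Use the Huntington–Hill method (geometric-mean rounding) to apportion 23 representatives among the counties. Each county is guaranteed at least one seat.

With divisor 46160: modified quotas P1 4.218, P2 14.975, P3 4.145.
Geometric-mean thresholds: P1 √(4·5)=4.472, P2 √(14·15)=14.491, P3 √(4·5)=4.472.
Each quota rounded against its threshold gives P1 4, P2 15, P3 4 (total 23).

P1 4, P2 15, P3 4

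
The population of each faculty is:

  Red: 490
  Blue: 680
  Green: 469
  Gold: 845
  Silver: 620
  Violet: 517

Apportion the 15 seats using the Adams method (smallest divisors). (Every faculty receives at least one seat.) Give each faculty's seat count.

Standard divisor 3621/15 ≈ 241.4; standard quotas: Red 2.030, Blue 2.817, Green 1.943, Gold 3.500, Silver 2.568, Violet 2.142.
Rounding up gives 3, 3, 2, 4, 3, 3 = 18 seats, so the divisor must be adjusted.
With modified divisor 300: modified quotas Red 1.633, Blue 2.267, Green 1.563, Gold 2.817, Silver 2.067, Violet 1.723.
Rounding up: Red 2, Blue 3, Green 2, Gold 3, Silver 3, Violet 2 (total 15).

Red: 2, Blue: 3, Green: 2, Gold: 3, Silver: 3, Violet: 2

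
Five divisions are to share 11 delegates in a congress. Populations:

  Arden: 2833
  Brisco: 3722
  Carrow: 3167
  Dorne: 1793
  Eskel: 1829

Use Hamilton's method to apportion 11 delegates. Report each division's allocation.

Arden 2; Brisco 3; Carrow 3; Dorne 1; Eskel 2

Total 13344; standard divisor 13344/11 ≈ 1213.091.
Standard quotas: Arden 2.335, Brisco 3.068, Carrow 2.611, Dorne 1.478, Eskel 1.508.
Lower quotas: Arden 2, Brisco 3, Carrow 2, Dorne 1, Eskel 1 (sum 9, leaving 2 seats).
Remainders in descending order: Carrow 0.611, Eskel 0.508, Dorne 0.478, Arden 0.335, Brisco 0.068.
Largest remainders: Carrow, Eskel receive the extra seats.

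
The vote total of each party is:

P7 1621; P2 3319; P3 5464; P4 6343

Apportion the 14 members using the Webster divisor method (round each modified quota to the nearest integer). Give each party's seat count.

Standard divisor 16747/14 ≈ 1196.214; standard quotas: P7 1.355, P2 2.775, P3 4.568, P4 5.303.
Rounding to the nearest integer gives P7 1, P2 3, P3 5, P4 5 — total 14, matching the house size, so no adjustment is needed.

P7 1; P2 3; P3 5; P4 5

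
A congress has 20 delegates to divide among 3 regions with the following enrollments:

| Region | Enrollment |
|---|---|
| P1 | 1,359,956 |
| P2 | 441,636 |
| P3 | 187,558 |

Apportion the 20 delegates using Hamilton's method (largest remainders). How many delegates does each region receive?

P1: 14; P2: 4; P3: 2

Standard divisor: 1989150 ÷ 20 ≈ 99457.5.
Standard quotas: P1 13.6737, P2 4.4404, P3 1.8858.
Lower quotas: P1 13, P2 4, P3 1 (sum 18, leaving 2 seats).
Remainders in descending order: P3 0.8858, P1 0.6737, P2 0.4404.
The surplus seats go to P3, P1.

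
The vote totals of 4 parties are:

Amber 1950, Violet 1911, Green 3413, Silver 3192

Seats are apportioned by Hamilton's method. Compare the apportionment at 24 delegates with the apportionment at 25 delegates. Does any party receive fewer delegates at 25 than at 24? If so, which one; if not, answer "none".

At 24 seats: Amber 5, Violet 4, Green 8, Silver 7.
At 25 seats: Amber 5, Violet 4, Green 8, Silver 8.
No party's allocation decreased.

none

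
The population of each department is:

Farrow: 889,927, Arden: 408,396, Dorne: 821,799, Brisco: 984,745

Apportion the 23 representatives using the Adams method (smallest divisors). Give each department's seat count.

Farrow=7, Arden=3, Dorne=6, Brisco=7

Standard divisor 3104867/23 ≈ 134994.217; standard quotas: Farrow 6.592, Arden 3.025, Dorne 6.088, Brisco 7.295.
Rounding up gives 7, 4, 7, 8 = 26 seats, so the divisor must be adjusted.
With modified divisor 144500: modified quotas Farrow 6.159, Arden 2.826, Dorne 5.687, Brisco 6.815.
Rounding up: Farrow 7, Arden 3, Dorne 6, Brisco 7 (total 23).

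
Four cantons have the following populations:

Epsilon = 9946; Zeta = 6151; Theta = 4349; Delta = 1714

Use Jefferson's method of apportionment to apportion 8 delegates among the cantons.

Epsilon=4, Zeta=2, Theta=2, Delta=0

Standard divisor 22160/8 ≈ 2770; standard quotas: Epsilon 3.591, Zeta 2.221, Theta 1.570, Delta 0.619.
Rounding down gives 3, 2, 1, 0 = 6 seats, so the divisor must be adjusted.
With modified divisor 2100: modified quotas Epsilon 4.736, Zeta 2.929, Theta 2.071, Delta 0.816.
Rounding down: Epsilon 4, Zeta 2, Theta 2, Delta 0 (total 8).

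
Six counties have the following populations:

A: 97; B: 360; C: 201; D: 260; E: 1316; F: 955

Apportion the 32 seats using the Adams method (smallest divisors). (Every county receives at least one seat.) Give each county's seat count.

Standard divisor 3189/32 ≈ 99.656; standard quotas: A 0.973, B 3.612, C 2.017, D 2.609, E 13.205, F 9.583.
Rounding up gives 1, 4, 3, 3, 14, 10 = 35 seats, so the divisor must be adjusted.
With modified divisor 108: modified quotas A 0.898, B 3.333, C 1.861, D 2.407, E 12.185, F 8.843.
Rounding up: A 1, B 4, C 2, D 3, E 13, F 9 (total 32).

A=1; B=4; C=2; D=3; E=13; F=9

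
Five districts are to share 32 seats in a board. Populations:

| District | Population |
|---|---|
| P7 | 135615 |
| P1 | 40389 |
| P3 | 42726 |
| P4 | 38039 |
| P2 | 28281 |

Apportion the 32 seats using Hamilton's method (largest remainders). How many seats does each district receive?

P7=15, P1=5, P3=5, P4=4, P2=3

Total 285050; standard divisor 285050/32 ≈ 8907.812.
Standard quotas: P7 15.2243, P1 4.5341, P3 4.7965, P4 4.2703, P2 3.1749.
Lower quotas: P7 15, P1 4, P3 4, P4 4, P2 3 (sum 30, leaving 2 seats).
Remainders in descending order: P3 0.7965, P1 0.5341, P4 0.2703, P7 0.2243, P2 0.1749.
The surplus seats go to P3, P1.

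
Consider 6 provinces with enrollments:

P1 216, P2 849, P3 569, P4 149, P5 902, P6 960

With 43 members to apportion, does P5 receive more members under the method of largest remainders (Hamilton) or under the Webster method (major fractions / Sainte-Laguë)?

Hamilton: P1 2, P2 10, P3 7, P4 2, P5 11, P6 11.
Webster: P1 3, P2 10, P3 7, P4 2, P5 10, P6 11.
P5 gets 11 under Hamilton and 10 under Webster.

Hamilton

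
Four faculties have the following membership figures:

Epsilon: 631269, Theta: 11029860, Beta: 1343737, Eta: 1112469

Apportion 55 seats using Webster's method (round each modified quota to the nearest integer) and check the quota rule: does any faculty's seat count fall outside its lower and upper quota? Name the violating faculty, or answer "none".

Theta

Standard quotas: Epsilon 2.459, Theta 42.971, Beta 5.235, Eta 4.334.
Webster allocation: Epsilon 2, Theta 44, Beta 5, Eta 4.
Theta has quota 42.971 (lower 42, upper 43) but receives 44 — outside the quota interval.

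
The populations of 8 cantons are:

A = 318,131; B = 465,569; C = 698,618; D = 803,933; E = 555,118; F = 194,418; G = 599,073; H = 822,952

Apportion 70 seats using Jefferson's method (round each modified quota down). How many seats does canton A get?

Standard divisor 4457812/70 ≈ 63683.029; standard quotas: A 4.996, B 7.311, C 10.970, D 12.624, E 8.717, F 3.053, G 9.407, H 12.923.
Rounding down gives 4, 7, 10, 12, 8, 3, 9, 12 = 65 seats, so the divisor must be adjusted.
With modified divisor 60800: modified quotas A 5.232, B 7.657, C 11.490, D 13.223, E 9.130, F 3.198, G 9.853, H 13.535.
Rounding down: A 5, B 7, C 11, D 13, E 9, F 3, G 9, H 13 (total 70).
A receives 5.

5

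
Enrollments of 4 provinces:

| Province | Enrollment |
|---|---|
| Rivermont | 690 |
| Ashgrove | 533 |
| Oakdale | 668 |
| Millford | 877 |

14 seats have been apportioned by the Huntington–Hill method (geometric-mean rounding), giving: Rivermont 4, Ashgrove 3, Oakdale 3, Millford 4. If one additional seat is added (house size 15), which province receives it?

Priority for the next seat is population ÷ (√(s·(s+1))).
Priorities: Rivermont 154.289, Ashgrove 153.864, Oakdale 192.835, Millford 196.103.
Highest priority: Millford.

Millford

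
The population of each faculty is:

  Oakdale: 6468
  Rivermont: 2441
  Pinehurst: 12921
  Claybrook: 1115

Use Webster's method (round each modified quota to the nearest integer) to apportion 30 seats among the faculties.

Oakdale 9, Rivermont 3, Pinehurst 17, Claybrook 1

Standard divisor 22945/30 ≈ 764.833; standard quotas: Oakdale 8.457, Rivermont 3.192, Pinehurst 16.894, Claybrook 1.458.
Rounding to the nearest integer gives 8, 3, 17, 1 = 29 seats, so the divisor must be adjusted.
With modified divisor 755.66: modified quotas Oakdale 8.559, Rivermont 3.230, Pinehurst 17.099, Claybrook 1.476.
Rounding to the nearest integer: Oakdale 9, Rivermont 3, Pinehurst 17, Claybrook 1 (total 30).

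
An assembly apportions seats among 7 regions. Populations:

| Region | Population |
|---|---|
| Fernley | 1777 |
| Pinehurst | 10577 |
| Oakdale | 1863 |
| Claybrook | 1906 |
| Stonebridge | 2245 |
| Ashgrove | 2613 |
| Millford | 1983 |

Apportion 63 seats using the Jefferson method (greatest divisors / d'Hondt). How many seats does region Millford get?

5

Standard divisor 22964/63 ≈ 364.508; standard quotas: Fernley 4.875, Pinehurst 29.017, Oakdale 5.111, Claybrook 5.229, Stonebridge 6.159, Ashgrove 7.169, Millford 5.440.
Rounding down gives 4, 29, 5, 5, 6, 7, 5 = 61 seats, so the divisor must be adjusted.
With modified divisor 350: modified quotas Fernley 5.077, Pinehurst 30.220, Oakdale 5.323, Claybrook 5.446, Stonebridge 6.414, Ashgrove 7.466, Millford 5.666.
Rounding down: Fernley 5, Pinehurst 30, Oakdale 5, Claybrook 5, Stonebridge 6, Ashgrove 7, Millford 5 (total 63).
Millford receives 5.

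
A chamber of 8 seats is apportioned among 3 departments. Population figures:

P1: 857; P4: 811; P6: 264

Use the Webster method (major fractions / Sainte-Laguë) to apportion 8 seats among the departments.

P1=4, P4=3, P6=1

Standard divisor 1932/8 ≈ 241.5; standard quotas: P1 3.549, P4 3.358, P6 1.093.
Rounding to the nearest integer gives P1 4, P4 3, P6 1 — total 8, matching the house size, so no adjustment is needed.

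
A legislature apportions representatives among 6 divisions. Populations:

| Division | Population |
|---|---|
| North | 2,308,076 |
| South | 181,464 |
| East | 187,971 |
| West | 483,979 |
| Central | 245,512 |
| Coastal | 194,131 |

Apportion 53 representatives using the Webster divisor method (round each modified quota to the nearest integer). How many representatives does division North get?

Standard divisor 3601133/53 ≈ 67945.906; standard quotas: North 33.969, South 2.671, East 2.766, West 7.123, Central 3.613, Coastal 2.857.
Rounding to the nearest integer gives 34, 3, 3, 7, 4, 3 = 54 seats, so the divisor must be adjusted.
With modified divisor 69500: modified quotas North 33.210, South 2.611, East 2.705, West 6.964, Central 3.533, Coastal 2.793.
Rounding to the nearest integer: North 33, South 3, East 3, West 7, Central 4, Coastal 3 (total 53).
North receives 33.

33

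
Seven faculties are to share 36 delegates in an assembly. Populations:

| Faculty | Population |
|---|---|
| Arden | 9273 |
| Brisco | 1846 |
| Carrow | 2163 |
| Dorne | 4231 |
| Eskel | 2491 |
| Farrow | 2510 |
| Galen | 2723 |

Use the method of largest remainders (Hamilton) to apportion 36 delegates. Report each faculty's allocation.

The standard divisor is 25237/36 ≈ 701.028.
Standard quotas: Arden 13.2277, Brisco 2.6333, Carrow 3.0855, Dorne 6.0354, Eskel 3.5534, Farrow 3.5805, Galen 3.8843.
Lower quotas: Arden 13, Brisco 2, Carrow 3, Dorne 6, Eskel 3, Farrow 3, Galen 3 (sum 33, leaving 3 seats).
Remainders in descending order: Galen 0.8843, Brisco 0.6333, Farrow 0.5805, Eskel 0.5534, Arden 0.2277, Carrow 0.0855, Dorne 0.0354.
The surplus seats go to Galen, Brisco, Farrow.

Arden 13, Brisco 3, Carrow 3, Dorne 6, Eskel 3, Farrow 4, Galen 4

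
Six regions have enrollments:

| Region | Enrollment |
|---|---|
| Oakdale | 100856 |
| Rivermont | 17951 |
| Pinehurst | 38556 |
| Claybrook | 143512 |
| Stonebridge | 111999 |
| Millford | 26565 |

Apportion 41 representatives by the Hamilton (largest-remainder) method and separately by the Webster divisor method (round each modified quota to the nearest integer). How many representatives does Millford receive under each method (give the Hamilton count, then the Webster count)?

Hamilton: Oakdale 9, Rivermont 2, Pinehurst 4, Claybrook 13, Stonebridge 10, Millford 3.
Webster: Oakdale 9, Rivermont 2, Pinehurst 4, Claybrook 13, Stonebridge 11, Millford 2.
Millford gets 3 under Hamilton and 2 under Webster.

3 and 2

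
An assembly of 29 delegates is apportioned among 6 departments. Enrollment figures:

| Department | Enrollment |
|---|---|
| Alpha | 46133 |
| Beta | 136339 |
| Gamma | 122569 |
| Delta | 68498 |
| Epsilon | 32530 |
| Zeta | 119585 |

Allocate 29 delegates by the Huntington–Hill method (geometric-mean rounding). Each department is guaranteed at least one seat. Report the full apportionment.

Alpha 3, Beta 7, Gamma 7, Delta 4, Epsilon 2, Zeta 6

With divisor 18643: modified quotas Alpha 2.475, Beta 7.313, Gamma 6.575, Delta 3.674, Epsilon 1.745, Zeta 6.414.
Geometric-mean thresholds: Alpha √(2·3)=2.449, Beta √(7·8)=7.483, Gamma √(6·7)=6.481, Delta √(3·4)=3.464, Epsilon √(1·2)=1.414, Zeta √(6·7)=6.481.
Each quota rounded against its threshold gives Alpha 3, Beta 7, Gamma 7, Delta 4, Epsilon 2, Zeta 6 (total 29).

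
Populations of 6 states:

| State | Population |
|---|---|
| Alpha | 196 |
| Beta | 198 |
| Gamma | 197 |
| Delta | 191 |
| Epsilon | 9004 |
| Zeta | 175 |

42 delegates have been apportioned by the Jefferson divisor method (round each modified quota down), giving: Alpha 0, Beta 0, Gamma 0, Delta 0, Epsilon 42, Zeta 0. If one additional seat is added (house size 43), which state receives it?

Priority for the next seat is population ÷ (current seats + 1).
Priorities: Alpha 196.000, Beta 198.000, Gamma 197.000, Delta 191.000, Epsilon 209.395, Zeta 175.000.
Highest priority: Epsilon.

Epsilon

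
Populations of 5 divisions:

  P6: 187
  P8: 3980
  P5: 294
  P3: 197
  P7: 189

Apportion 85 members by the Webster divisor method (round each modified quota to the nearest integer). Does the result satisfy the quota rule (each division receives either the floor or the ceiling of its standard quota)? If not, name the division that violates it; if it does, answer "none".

P8

Standard quotas: P6 3.279, P8 69.796, P5 5.156, P3 3.455, P7 3.314.
Webster allocation: P6 3, P8 71, P5 5, P3 3, P7 3.
P8 has quota 69.796 (lower 69, upper 70) but receives 71 — outside the quota interval.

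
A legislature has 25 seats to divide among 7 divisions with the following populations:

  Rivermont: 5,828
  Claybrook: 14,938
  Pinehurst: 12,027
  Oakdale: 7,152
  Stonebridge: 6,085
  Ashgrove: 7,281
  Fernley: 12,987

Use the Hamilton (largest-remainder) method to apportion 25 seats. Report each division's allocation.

Total 66298; standard divisor 66298/25 ≈ 2651.92.
Standard quotas: Rivermont 2.1977, Claybrook 5.6329, Pinehurst 4.5352, Oakdale 2.6969, Stonebridge 2.2946, Ashgrove 2.7456, Fernley 4.8972.
Lower quotas: Rivermont 2, Claybrook 5, Pinehurst 4, Oakdale 2, Stonebridge 2, Ashgrove 2, Fernley 4 (sum 21, leaving 4 seats).
Remainders in descending order: Fernley 0.8972, Ashgrove 0.7456, Oakdale 0.6969, Claybrook 0.6329, Pinehurst 0.5352, Stonebridge 0.2946, Rivermont 0.1977.
Largest remainders: Fernley, Ashgrove, Oakdale, Claybrook receive the extra seats.

Rivermont: 2; Claybrook: 6; Pinehurst: 4; Oakdale: 3; Stonebridge: 2; Ashgrove: 3; Fernley: 5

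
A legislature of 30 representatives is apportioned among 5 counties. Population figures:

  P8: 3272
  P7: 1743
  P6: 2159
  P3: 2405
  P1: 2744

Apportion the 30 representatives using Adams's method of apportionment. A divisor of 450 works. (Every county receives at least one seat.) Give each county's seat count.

P8=8, P7=4, P6=5, P3=6, P1=7

With modified divisor 450: modified quotas P8 7.271, P7 3.873, P6 4.798, P3 5.344, P1 6.098.
Rounding up: P8 8, P7 4, P6 5, P3 6, P1 7 (total 30).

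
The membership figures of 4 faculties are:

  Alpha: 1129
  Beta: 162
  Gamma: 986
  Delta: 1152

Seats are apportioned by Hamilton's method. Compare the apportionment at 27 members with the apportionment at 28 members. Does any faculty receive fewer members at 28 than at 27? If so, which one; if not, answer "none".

At 27 seats: Alpha 9, Beta 1, Gamma 8, Delta 9.
At 28 seats: Alpha 9, Beta 1, Gamma 8, Delta 10.
No faculty's allocation decreased.

none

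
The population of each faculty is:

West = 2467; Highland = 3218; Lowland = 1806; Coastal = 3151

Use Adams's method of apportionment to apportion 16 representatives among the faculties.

Standard divisor 10642/16 ≈ 665.125; standard quotas: West 3.709, Highland 4.838, Lowland 2.715, Coastal 4.737.
Rounding up gives 4, 5, 3, 5 = 17 seats, so the divisor must be adjusted.
With modified divisor 800: modified quotas West 3.084, Highland 4.022, Lowland 2.257, Coastal 3.939.
Rounding up: West 4, Highland 5, Lowland 3, Coastal 4 (total 16).

West 4, Highland 5, Lowland 3, Coastal 4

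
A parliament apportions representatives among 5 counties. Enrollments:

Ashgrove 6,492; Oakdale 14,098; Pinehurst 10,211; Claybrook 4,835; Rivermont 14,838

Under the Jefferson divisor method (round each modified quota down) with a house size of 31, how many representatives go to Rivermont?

9

Standard divisor 50474/31 ≈ 1628.194; standard quotas: Ashgrove 3.987, Oakdale 8.659, Pinehurst 6.271, Claybrook 2.970, Rivermont 9.113.
Rounding down gives 3, 8, 6, 2, 9 = 28 seats, so the divisor must be adjusted.
With modified divisor 1500: modified quotas Ashgrove 4.328, Oakdale 9.399, Pinehurst 6.807, Claybrook 3.223, Rivermont 9.892.
Rounding down: Ashgrove 4, Oakdale 9, Pinehurst 6, Claybrook 3, Rivermont 9 (total 31).
Rivermont receives 9.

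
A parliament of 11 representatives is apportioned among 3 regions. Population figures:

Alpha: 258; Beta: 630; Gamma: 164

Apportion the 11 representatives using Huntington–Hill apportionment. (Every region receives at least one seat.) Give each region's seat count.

With divisor 101: modified quotas Alpha 2.554, Beta 6.238, Gamma 1.624.
Geometric-mean thresholds: Alpha √(2·3)=2.449, Beta √(6·7)=6.481, Gamma √(1·2)=1.414.
Each quota rounded against its threshold gives Alpha 3, Beta 6, Gamma 2 (total 11).

Alpha 3, Beta 6, Gamma 2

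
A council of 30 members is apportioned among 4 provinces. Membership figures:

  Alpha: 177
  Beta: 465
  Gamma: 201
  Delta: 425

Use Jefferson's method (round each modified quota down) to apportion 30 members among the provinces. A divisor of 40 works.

Alpha 4, Beta 11, Gamma 5, Delta 10

With modified divisor 40: modified quotas Alpha 4.425, Beta 11.625, Gamma 5.025, Delta 10.625.
Rounding down: Alpha 4, Beta 11, Gamma 5, Delta 10 (total 30).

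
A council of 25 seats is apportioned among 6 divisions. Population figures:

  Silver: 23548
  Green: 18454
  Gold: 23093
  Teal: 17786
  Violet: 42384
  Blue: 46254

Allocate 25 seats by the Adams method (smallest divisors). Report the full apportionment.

Standard divisor 171519/25 ≈ 6860.76; standard quotas: Silver 3.432, Green 2.690, Gold 3.366, Teal 2.592, Violet 6.178, Blue 6.742.
Rounding up gives 4, 3, 4, 3, 7, 7 = 28 seats, so the divisor must be adjusted.
With modified divisor 7780: modified quotas Silver 3.027, Green 2.372, Gold 2.968, Teal 2.286, Violet 5.448, Blue 5.945.
Rounding up: Silver 4, Green 3, Gold 3, Teal 3, Violet 6, Blue 6 (total 25).

Silver: 4, Green: 3, Gold: 3, Teal: 3, Violet: 6, Blue: 6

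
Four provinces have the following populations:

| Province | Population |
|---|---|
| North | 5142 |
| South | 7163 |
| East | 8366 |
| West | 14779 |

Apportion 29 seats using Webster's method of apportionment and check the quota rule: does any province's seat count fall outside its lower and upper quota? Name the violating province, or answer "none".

Standard quotas: North 4.206, South 5.860, East 6.844, West 12.090.
Webster allocation: North 4, South 6, East 7, West 12.
Every allocation lies between the lower and upper quota.

none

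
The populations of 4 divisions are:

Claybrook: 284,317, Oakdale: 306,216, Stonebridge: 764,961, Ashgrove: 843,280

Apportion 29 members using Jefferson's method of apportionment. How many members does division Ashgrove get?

Standard divisor 2198774/29 ≈ 75819.793; standard quotas: Claybrook 3.750, Oakdale 4.039, Stonebridge 10.089, Ashgrove 11.122.
Rounding down gives 3, 4, 10, 11 = 28 seats, so the divisor must be adjusted.
With modified divisor 70700: modified quotas Claybrook 4.021, Oakdale 4.331, Stonebridge 10.820, Ashgrove 11.928.
Rounding down: Claybrook 4, Oakdale 4, Stonebridge 10, Ashgrove 11 (total 29).
Ashgrove receives 11.

11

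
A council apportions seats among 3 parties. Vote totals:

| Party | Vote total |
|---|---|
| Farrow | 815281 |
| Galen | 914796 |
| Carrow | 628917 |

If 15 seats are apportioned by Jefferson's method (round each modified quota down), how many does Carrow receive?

4

Standard divisor 2358994/15 ≈ 157266.267; standard quotas: Farrow 5.184, Galen 5.817, Carrow 3.999.
Rounding down gives 5, 5, 3 = 13 seats, so the divisor must be adjusted.
With modified divisor 144200: modified quotas Farrow 5.654, Galen 6.344, Carrow 4.361.
Rounding down: Farrow 5, Galen 6, Carrow 4 (total 15).
Carrow receives 4.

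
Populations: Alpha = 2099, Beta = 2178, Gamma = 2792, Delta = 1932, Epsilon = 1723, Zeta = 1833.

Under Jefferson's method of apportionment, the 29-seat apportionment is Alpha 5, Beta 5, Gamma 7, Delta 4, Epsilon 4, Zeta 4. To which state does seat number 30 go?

Priority for the next seat is population ÷ (current seats + 1).
Priorities: Alpha 349.833, Beta 363.000, Gamma 349.000, Delta 386.400, Epsilon 344.600, Zeta 366.600.
Highest priority: Delta.

Delta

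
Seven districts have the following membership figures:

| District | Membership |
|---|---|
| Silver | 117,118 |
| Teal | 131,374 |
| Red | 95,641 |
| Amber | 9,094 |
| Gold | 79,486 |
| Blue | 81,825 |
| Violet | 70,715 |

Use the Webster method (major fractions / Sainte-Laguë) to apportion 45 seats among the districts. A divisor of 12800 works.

Silver 9; Teal 10; Red 7; Amber 1; Gold 6; Blue 6; Violet 6

With modified divisor 12800: modified quotas Silver 9.150, Teal 10.264, Red 7.472, Amber 0.710, Gold 6.210, Blue 6.393, Violet 5.525.
Rounding to the nearest integer: Silver 9, Teal 10, Red 7, Amber 1, Gold 6, Blue 6, Violet 6 (total 45).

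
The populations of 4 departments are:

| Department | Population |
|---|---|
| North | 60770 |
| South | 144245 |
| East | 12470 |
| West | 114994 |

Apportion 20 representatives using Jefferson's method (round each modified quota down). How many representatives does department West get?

Standard divisor 332479/20 ≈ 16623.95; standard quotas: North 3.656, South 8.677, East 0.750, West 6.917.
Rounding down gives 3, 8, 0, 6 = 17 seats, so the divisor must be adjusted.
With modified divisor 14800: modified quotas North 4.106, South 9.746, East 0.843, West 7.770.
Rounding down: North 4, South 9, East 0, West 7 (total 20).
West receives 7.

7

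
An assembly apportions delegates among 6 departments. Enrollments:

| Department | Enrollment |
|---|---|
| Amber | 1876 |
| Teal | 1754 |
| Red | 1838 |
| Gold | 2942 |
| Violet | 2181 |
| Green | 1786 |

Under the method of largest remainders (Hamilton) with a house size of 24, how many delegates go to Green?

The standard divisor is 12377/24 ≈ 515.708.
Standard quotas: Amber 3.638, Teal 3.401, Red 3.564, Gold 5.705, Violet 4.229, Green 3.463.
Lower quotas: Amber 3, Teal 3, Red 3, Gold 5, Violet 4, Green 3 (sum 21, leaving 3 seats).
Remainders in descending order: Gold 0.705, Amber 0.638, Red 0.564, Green 0.463, Teal 0.401, Violet 0.229.
The surplus seats go to Gold, Amber, Red.
Green receives 3.

3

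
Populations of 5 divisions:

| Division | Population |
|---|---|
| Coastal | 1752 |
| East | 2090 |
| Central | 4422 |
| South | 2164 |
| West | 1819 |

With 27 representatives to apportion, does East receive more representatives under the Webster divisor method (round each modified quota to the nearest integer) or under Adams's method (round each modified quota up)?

Adams

Webster: Coastal 4, East 4, Central 10, South 5, West 4.
Adams: Coastal 4, East 5, Central 9, South 5, West 4.
East gets 4 under Webster and 5 under Adams.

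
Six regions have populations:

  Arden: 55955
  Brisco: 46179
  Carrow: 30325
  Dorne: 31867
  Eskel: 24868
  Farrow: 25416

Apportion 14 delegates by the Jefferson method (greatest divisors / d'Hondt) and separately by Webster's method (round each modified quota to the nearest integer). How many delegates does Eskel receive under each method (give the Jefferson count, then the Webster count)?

Jefferson: Arden 4, Brisco 3, Carrow 2, Dorne 2, Eskel 1, Farrow 2.
Webster: Arden 3, Brisco 3, Carrow 2, Dorne 2, Eskel 2, Farrow 2.
Eskel gets 1 under Jefferson and 2 under Webster.

1 and 2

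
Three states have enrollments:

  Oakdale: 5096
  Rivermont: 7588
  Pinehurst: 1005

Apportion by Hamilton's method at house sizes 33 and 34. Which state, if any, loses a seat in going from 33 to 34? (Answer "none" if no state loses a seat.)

Pinehurst

At 33 seats: Oakdale 12, Rivermont 18, Pinehurst 3.
At 34 seats: Oakdale 13, Rivermont 19, Pinehurst 2.
Pinehurst drops from 3 to 2.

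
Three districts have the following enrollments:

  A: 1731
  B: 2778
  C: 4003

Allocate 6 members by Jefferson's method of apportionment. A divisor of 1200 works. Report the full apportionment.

A 1, B 2, C 3

With modified divisor 1200: modified quotas A 1.442, B 2.315, C 3.336.
Rounding down: A 1, B 2, C 3 (total 6).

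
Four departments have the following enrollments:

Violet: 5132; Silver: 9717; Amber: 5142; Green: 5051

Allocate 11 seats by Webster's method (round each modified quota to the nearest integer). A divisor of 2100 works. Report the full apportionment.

Violet=2, Silver=5, Amber=2, Green=2

With modified divisor 2100: modified quotas Violet 2.444, Silver 4.627, Amber 2.449, Green 2.405.
Rounding to the nearest integer: Violet 2, Silver 5, Amber 2, Green 2 (total 11).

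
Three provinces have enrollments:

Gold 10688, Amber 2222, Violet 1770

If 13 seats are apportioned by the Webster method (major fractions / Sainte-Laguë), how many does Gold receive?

9

Standard divisor 14680/13 ≈ 1129.231; standard quotas: Gold 9.465, Amber 1.968, Violet 1.567.
Rounding to the nearest integer gives Gold 9, Amber 2, Violet 2 — total 13, matching the house size, so no adjustment is needed.
Gold receives 9.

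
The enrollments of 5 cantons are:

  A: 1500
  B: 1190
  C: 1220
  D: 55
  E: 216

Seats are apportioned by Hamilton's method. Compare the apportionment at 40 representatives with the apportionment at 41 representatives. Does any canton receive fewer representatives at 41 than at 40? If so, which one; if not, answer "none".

D

At 40 seats: A 14, B 11, C 12, D 1, E 2.
At 41 seats: A 15, B 12, C 12, D 0, E 2.
D drops from 1 to 0.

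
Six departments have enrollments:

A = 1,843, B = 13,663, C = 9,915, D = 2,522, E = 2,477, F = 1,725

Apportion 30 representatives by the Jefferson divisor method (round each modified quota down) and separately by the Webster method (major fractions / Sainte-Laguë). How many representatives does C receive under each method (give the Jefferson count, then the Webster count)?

Jefferson: A 1, B 14, C 10, D 2, E 2, F 1.
Webster: A 2, B 13, C 9, D 2, E 2, F 2.
C gets 10 under Jefferson and 9 under Webster.

10 and 9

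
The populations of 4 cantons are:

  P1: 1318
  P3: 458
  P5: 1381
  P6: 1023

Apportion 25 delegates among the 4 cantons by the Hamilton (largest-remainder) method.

The standard divisor is 4180/25 ≈ 167.2.
Standard quotas: P1 7.883, P3 2.739, P5 8.260, P6 6.118.
Lower quotas: P1 7, P3 2, P5 8, P6 6 (sum 23, leaving 2 seats).
Remainders in descending order: P1 0.883, P3 0.739, P5 0.260, P6 0.118.
The surplus seats go to P1, P3.

P1=8, P3=3, P5=8, P6=6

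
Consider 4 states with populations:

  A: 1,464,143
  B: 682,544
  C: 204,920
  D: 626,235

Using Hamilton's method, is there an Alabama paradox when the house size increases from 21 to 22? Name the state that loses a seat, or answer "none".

At 21 seats: A 10, B 5, C 2, D 4.
At 22 seats: A 11, B 5, C 1, D 5.
C drops from 2 to 1.

C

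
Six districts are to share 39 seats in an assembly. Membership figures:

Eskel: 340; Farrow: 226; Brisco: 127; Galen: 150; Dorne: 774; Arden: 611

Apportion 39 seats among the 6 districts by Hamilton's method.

Total 2228; standard divisor 2228/39 ≈ 57.128.
Standard quotas: Eskel 5.952, Farrow 3.956, Brisco 2.223, Galen 2.626, Dorne 13.548, Arden 10.695.
Lower quotas: Eskel 5, Farrow 3, Brisco 2, Galen 2, Dorne 13, Arden 10 (sum 35, leaving 4 seats).
Remainders in descending order: Farrow 0.956, Eskel 0.952, Arden 0.695, Galen 0.626, Dorne 0.548, Brisco 0.223.
The surplus seats go to Farrow, Eskel, Arden, Galen.

Eskel: 6; Farrow: 4; Brisco: 2; Galen: 3; Dorne: 13; Arden: 11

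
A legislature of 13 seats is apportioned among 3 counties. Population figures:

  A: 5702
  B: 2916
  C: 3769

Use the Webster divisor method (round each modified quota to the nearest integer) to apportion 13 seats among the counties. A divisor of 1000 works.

A=6; B=3; C=4

With modified divisor 1000: modified quotas A 5.702, B 2.916, C 3.769.
Rounding to the nearest integer: A 6, B 3, C 4 (total 13).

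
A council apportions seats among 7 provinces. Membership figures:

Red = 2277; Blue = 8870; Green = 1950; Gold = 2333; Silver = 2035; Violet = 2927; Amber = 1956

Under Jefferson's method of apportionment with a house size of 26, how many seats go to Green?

2

Standard divisor 22348/26 ≈ 859.538; standard quotas: Red 2.649, Blue 10.319, Green 2.269, Gold 2.714, Silver 2.368, Violet 3.405, Amber 2.276.
Rounding down gives 2, 10, 2, 2, 2, 3, 2 = 23 seats, so the divisor must be adjusted.
With modified divisor 750: modified quotas Red 3.036, Blue 11.827, Green 2.600, Gold 3.111, Silver 2.713, Violet 3.903, Amber 2.608.
Rounding down: Red 3, Blue 11, Green 2, Gold 3, Silver 2, Violet 3, Amber 2 (total 26).
Green receives 2.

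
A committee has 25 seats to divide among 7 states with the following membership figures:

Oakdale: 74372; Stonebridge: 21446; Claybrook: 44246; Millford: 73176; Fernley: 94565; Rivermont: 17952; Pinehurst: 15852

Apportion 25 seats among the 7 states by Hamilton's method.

Standard divisor: 341609 ÷ 25 ≈ 13664.36.
Standard quotas: Oakdale 5.4428, Stonebridge 1.5695, Claybrook 3.2381, Millford 5.3552, Fernley 6.9206, Rivermont 1.3138, Pinehurst 1.1601.
Lower quotas: Oakdale 5, Stonebridge 1, Claybrook 3, Millford 5, Fernley 6, Rivermont 1, Pinehurst 1 (sum 22, leaving 3 seats).
Remainders in descending order: Fernley 0.9206, Stonebridge 0.5695, Oakdale 0.4428, Millford 0.3552, Rivermont 0.3138, Claybrook 0.2381, Pinehurst 0.1601.
The surplus seats go to Fernley, Stonebridge, Oakdale.

Oakdale 6, Stonebridge 2, Claybrook 3, Millford 5, Fernley 7, Rivermont 1, Pinehurst 1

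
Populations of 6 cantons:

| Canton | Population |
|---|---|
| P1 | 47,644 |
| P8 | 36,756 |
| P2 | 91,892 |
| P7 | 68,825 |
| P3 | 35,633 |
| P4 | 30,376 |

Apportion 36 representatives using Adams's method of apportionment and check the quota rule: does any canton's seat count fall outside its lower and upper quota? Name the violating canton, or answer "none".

none

Standard quotas: P1 5.513, P8 4.253, P2 10.633, P7 7.964, P3 4.123, P4 3.515.
Adams allocation: P1 6, P8 4, P2 10, P7 8, P3 4, P4 4.
Every allocation lies between the lower and upper quota.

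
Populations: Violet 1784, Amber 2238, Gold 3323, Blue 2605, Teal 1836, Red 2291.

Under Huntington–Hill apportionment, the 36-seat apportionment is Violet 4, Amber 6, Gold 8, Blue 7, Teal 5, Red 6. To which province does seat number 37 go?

Priority for the next seat is population ÷ (√(s·(s+1))).
Priorities: Violet 398.915, Amber 345.331, Gold 391.619, Blue 348.108, Teal 335.206, Red 353.509.
Highest priority: Violet.

Violet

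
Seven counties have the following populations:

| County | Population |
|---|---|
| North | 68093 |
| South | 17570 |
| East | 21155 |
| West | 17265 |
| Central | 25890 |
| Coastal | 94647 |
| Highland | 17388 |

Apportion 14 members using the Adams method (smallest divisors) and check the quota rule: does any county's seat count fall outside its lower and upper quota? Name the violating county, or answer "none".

Standard quotas: North 3.638, South 0.939, East 1.130, West 0.923, Central 1.383, Coastal 5.057, Highland 0.929.
Adams allocation: North 3, South 1, East 1, West 1, Central 2, Coastal 5, Highland 1.
Every allocation lies between the lower and upper quota.

none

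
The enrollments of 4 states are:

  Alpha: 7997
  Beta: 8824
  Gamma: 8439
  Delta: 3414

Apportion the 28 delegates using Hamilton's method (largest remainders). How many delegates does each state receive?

Total 28674; standard divisor 28674/28 ≈ 1024.071.
Standard quotas: Alpha 7.8090, Beta 8.6166, Gamma 8.2406, Delta 3.3338.
Lower quotas: Alpha 7, Beta 8, Gamma 8, Delta 3 (sum 26, leaving 2 seats).
Remainders in descending order: Alpha 0.8090, Beta 0.6166, Delta 0.3338, Gamma 0.2406.
The surplus seats go to Alpha, Beta.

Alpha 8; Beta 9; Gamma 8; Delta 3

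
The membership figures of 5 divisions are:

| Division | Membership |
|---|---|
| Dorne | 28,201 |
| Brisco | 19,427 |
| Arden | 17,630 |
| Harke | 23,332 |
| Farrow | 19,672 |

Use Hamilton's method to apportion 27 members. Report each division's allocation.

The standard divisor is 108262/27 ≈ 4009.704.
Standard quotas: Dorne 7.0332, Brisco 4.8450, Arden 4.3968, Harke 5.8189, Farrow 4.9061.
Lower quotas: Dorne 7, Brisco 4, Arden 4, Harke 5, Farrow 4 (sum 24, leaving 3 seats).
Remainders in descending order: Farrow 0.9061, Brisco 0.8450, Harke 0.8189, Arden 0.3968, Dorne 0.0332.
Largest remainders: Farrow, Brisco, Harke receive the extra seats.

Dorne: 7, Brisco: 5, Arden: 4, Harke: 6, Farrow: 5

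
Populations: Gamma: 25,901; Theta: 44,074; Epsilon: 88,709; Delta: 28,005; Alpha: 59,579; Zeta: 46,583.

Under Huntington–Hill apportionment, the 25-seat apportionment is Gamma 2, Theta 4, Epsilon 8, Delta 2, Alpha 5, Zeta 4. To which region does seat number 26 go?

Priority for the next seat is population ÷ (√(s·(s+1))).
Priorities: Gamma 10574.039, Theta 9855.246, Epsilon 10454.456, Delta 11432.993, Alpha 10877.587, Zeta 10416.275.
Highest priority: Delta.

Delta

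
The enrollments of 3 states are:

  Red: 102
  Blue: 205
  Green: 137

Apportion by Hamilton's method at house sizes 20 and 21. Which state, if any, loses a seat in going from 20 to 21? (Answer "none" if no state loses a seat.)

none

At 20 seats: Red 5, Blue 9, Green 6.
At 21 seats: Red 5, Blue 10, Green 6.
No state's allocation decreased.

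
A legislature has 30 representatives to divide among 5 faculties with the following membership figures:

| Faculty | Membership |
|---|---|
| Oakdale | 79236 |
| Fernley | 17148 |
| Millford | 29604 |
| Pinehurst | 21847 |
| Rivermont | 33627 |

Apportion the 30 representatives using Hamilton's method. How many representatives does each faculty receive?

Oakdale 13, Fernley 3, Millford 5, Pinehurst 4, Rivermont 5

Total 181462; standard divisor 181462/30 ≈ 6048.733.
Standard quotas: Oakdale 13.0996, Fernley 2.8350, Millford 4.8942, Pinehurst 3.6118, Rivermont 5.5593.
Lower quotas: Oakdale 13, Fernley 2, Millford 4, Pinehurst 3, Rivermont 5 (sum 27, leaving 3 seats).
Remainders in descending order: Millford 0.8942, Fernley 0.8350, Pinehurst 0.6118, Rivermont 0.5593, Oakdale 0.0996.
Largest remainders: Millford, Fernley, Pinehurst receive the extra seats.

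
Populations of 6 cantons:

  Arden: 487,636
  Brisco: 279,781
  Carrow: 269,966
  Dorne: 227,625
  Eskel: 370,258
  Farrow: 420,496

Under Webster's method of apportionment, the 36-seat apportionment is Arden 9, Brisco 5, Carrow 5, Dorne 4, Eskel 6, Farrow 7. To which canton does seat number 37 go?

Eskel

Priority for the next seat is population ÷ (current seats + 0.5).
Priorities: Arden 51330.105, Brisco 50869.273, Carrow 49084.727, Dorne 50583.333, Eskel 56962.769, Farrow 56066.133.
Highest priority: Eskel.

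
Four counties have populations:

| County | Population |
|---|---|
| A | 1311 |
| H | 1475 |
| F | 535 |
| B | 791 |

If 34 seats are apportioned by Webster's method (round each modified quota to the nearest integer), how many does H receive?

12

Standard divisor 4112/34 ≈ 120.941; standard quotas: A 10.840, H 12.196, F 4.424, B 6.540.
Rounding to the nearest integer gives A 11, H 12, F 4, B 7 — total 34, matching the house size, so no adjustment is needed.
H receives 12.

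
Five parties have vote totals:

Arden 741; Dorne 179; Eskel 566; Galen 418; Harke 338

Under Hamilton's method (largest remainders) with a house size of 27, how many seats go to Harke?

The standard divisor is 2242/27 ≈ 83.037.
Standard quotas: Arden 8.924, Dorne 2.156, Eskel 6.816, Galen 5.034, Harke 4.070.
Lower quotas: Arden 8, Dorne 2, Eskel 6, Galen 5, Harke 4 (sum 25, leaving 2 seats).
Remainders in descending order: Arden 0.924, Eskel 0.816, Dorne 0.156, Harke 0.070, Galen 0.034.
The surplus seats go to Arden, Eskel.
Harke receives 4.

4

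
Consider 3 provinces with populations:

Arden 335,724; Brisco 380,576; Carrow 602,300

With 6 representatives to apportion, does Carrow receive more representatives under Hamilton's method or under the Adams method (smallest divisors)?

Hamilton: Arden 1, Brisco 2, Carrow 3.
Adams: Arden 2, Brisco 2, Carrow 2.
Carrow gets 3 under Hamilton and 2 under Adams.

Hamilton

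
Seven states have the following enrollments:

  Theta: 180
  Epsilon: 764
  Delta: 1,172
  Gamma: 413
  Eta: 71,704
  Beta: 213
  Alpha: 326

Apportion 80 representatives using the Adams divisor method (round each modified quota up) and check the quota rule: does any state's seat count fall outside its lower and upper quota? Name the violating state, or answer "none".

Eta

Standard quotas: Theta 0.193, Epsilon 0.817, Delta 1.254, Gamma 0.442, Eta 76.717, Beta 0.228, Alpha 0.349.
Adams allocation: Theta 1, Epsilon 1, Delta 2, Gamma 1, Eta 73, Beta 1, Alpha 1.
Eta has quota 76.717 (lower 76, upper 77) but receives 73 — outside the quota interval.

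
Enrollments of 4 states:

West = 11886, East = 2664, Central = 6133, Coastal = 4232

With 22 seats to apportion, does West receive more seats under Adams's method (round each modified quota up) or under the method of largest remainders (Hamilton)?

Adams: West 10, East 3, Central 5, Coastal 4.
Hamilton: West 11, East 2, Central 5, Coastal 4.
West gets 10 under Adams and 11 under Hamilton.

Hamilton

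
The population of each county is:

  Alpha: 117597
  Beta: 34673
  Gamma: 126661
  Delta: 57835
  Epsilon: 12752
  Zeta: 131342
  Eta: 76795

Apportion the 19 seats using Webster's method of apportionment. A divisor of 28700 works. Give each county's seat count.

Alpha 4, Beta 1, Gamma 4, Delta 2, Epsilon 0, Zeta 5, Eta 3

With modified divisor 28700: modified quotas Alpha 4.097, Beta 1.208, Gamma 4.413, Delta 2.015, Epsilon 0.444, Zeta 4.576, Eta 2.676.
Rounding to the nearest integer: Alpha 4, Beta 1, Gamma 4, Delta 2, Epsilon 0, Zeta 5, Eta 3 (total 19).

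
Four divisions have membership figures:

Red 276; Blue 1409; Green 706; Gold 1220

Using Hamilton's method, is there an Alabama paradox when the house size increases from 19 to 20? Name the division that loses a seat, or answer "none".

Red

At 19 seats: Red 2, Blue 7, Green 4, Gold 6.
At 20 seats: Red 1, Blue 8, Green 4, Gold 7.
Red drops from 2 to 1.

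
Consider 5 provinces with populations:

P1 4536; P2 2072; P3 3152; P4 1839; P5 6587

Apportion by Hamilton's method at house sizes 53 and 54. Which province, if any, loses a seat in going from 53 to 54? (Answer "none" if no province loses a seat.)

At 53 seats: P1 13, P2 6, P3 9, P4 6, P5 19.
At 54 seats: P1 14, P2 6, P3 9, P4 5, P5 20.
P4 drops from 6 to 5.

P4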